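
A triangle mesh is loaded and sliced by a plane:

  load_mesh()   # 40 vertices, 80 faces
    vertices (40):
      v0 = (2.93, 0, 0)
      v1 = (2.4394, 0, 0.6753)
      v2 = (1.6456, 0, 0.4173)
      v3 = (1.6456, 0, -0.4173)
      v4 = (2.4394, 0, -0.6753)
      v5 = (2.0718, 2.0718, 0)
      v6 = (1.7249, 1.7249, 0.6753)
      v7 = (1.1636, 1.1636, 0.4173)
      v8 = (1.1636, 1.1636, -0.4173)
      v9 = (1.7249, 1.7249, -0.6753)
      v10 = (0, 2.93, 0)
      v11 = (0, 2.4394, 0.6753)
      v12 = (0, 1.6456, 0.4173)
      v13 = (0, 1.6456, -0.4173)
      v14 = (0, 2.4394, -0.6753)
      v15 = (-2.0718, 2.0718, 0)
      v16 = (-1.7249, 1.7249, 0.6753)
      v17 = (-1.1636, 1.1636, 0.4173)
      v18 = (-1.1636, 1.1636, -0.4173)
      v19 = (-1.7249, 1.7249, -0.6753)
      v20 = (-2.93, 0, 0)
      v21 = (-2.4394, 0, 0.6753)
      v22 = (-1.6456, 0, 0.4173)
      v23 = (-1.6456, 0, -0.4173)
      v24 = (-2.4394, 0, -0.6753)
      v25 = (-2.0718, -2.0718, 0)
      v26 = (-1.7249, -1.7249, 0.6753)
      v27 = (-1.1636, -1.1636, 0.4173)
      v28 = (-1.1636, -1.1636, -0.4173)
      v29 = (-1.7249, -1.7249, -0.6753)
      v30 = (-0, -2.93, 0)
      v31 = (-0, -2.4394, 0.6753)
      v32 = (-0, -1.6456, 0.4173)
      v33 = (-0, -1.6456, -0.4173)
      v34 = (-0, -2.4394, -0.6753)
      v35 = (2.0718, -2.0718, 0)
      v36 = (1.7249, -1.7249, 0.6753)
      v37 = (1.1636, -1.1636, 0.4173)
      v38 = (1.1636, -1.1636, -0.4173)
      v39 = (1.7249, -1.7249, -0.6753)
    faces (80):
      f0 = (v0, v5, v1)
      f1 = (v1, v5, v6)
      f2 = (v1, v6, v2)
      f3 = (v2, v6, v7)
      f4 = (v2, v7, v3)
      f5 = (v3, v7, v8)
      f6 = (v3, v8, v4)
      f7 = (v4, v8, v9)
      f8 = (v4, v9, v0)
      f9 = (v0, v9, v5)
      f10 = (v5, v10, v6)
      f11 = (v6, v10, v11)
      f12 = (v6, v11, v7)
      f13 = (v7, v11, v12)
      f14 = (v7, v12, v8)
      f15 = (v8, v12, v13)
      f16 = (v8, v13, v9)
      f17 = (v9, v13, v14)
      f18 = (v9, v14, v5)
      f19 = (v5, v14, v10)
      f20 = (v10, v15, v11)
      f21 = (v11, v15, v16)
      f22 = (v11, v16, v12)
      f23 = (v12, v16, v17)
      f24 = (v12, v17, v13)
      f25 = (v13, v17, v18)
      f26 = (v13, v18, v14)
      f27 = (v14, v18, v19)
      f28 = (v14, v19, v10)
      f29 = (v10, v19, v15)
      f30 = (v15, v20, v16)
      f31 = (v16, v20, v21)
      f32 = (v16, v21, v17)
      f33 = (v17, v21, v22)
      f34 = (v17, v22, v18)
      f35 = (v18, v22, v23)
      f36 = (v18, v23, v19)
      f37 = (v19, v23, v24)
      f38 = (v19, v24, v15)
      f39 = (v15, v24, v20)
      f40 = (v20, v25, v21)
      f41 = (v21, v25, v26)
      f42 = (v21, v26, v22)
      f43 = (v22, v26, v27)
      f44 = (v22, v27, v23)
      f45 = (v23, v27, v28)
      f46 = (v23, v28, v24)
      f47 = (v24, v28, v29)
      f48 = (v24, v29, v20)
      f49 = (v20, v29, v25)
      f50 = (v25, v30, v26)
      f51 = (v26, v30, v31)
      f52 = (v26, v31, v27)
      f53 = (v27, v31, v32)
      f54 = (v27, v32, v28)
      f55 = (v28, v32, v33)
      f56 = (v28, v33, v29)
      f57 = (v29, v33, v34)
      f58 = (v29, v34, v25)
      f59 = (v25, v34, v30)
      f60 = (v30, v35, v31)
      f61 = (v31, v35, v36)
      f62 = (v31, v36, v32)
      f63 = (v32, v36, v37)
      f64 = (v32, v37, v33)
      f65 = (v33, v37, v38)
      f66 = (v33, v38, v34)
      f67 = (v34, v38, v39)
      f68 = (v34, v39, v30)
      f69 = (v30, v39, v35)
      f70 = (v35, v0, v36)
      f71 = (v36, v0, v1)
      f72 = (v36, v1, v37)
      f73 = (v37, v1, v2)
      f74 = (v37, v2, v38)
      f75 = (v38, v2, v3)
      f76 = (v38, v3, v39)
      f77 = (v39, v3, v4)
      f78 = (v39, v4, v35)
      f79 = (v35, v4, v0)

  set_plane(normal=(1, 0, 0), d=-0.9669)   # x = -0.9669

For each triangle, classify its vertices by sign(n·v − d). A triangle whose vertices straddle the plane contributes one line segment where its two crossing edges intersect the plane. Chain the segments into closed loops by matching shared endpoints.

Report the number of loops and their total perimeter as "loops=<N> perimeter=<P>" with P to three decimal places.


loops=2 perimeter=8.347

Straddling triangles (20 of 80):
  (v10,v15,v11) [+-+] → (-0.9669, 2.52948, 0)–(-0.9669, 2.26784, 0.36014)  len=0.4451
  (v11,v15,v16) [+--] → (-0.9669, 2.26784, 0.36014)–(-0.9669, 2.03888, 0.6753)  len=0.3895
  (v11,v16,v12) [+-+] → (-0.9669, 2.03888, 0.6753)–(-0.9669, 1.69005, 0.561923)  len=0.3668
  (v12,v16,v17) [+--] → (-0.9669, 1.69005, 0.561923)–(-0.9669, 1.24508, 0.4173)  len=0.4679
  (v12,v17,v13) [+-+] → (-0.9669, 1.24508, 0.4173)–(-0.9669, 1.24508, 0.276216)  len=0.1411
  (v13,v17,v18) [+--] → (-0.9669, 1.24508, 0.276216)–(-0.9669, 1.24508, -0.4173)  len=0.6935
  (v13,v18,v14) [+-+] → (-0.9669, 1.24508, -0.4173)–(-0.9669, 1.37927, -0.460913)  len=0.1411
  (v14,v18,v19) [+--] → (-0.9669, 1.37927, -0.460913)–(-0.9669, 2.03888, -0.6753)  len=0.6936
  (v14,v19,v10) [+-+] → (-0.9669, 2.03888, -0.6753)–(-0.9669, 2.25448, -0.378542)  len=0.3668
  (v10,v19,v15) [+--] → (-0.9669, 2.25448, -0.378542)–(-0.9669, 2.52948, 0)  len=0.4679
  (v25,v30,v26) [-+-] → (-0.9669, -2.52948, 0)–(-0.9669, -2.25448, 0.378542)  len=0.4679
  (v26,v30,v31) [-++] → (-0.9669, -2.25448, 0.378542)–(-0.9669, -2.03888, 0.6753)  len=0.3668
  (v26,v31,v27) [-+-] → (-0.9669, -2.03888, 0.6753)–(-0.9669, -1.37927, 0.460913)  len=0.6936
  (v27,v31,v32) [-++] → (-0.9669, -1.37927, 0.460913)–(-0.9669, -1.24508, 0.4173)  len=0.1411
  (v27,v32,v28) [-+-] → (-0.9669, -1.24508, 0.4173)–(-0.9669, -1.24508, -0.276216)  len=0.6935
  (v28,v32,v33) [-++] → (-0.9669, -1.24508, -0.276216)–(-0.9669, -1.24508, -0.4173)  len=0.1411
  (v28,v33,v29) [-+-] → (-0.9669, -1.24508, -0.4173)–(-0.9669, -1.69005, -0.561923)  len=0.4679
  (v29,v33,v34) [-++] → (-0.9669, -1.69005, -0.561923)–(-0.9669, -2.03888, -0.6753)  len=0.3668
  (v29,v34,v25) [-+-] → (-0.9669, -2.03888, -0.6753)–(-0.9669, -2.26784, -0.36014)  len=0.3895
  (v25,v34,v30) [-++] → (-0.9669, -2.26784, -0.36014)–(-0.9669, -2.52948, 0)  len=0.4451

Chained into 2 loop(s):
  loop 1: 10 segments, perimeter = 4.1733
  loop 2: 10 segments, perimeter = 4.1733
Total perimeter = 8.347


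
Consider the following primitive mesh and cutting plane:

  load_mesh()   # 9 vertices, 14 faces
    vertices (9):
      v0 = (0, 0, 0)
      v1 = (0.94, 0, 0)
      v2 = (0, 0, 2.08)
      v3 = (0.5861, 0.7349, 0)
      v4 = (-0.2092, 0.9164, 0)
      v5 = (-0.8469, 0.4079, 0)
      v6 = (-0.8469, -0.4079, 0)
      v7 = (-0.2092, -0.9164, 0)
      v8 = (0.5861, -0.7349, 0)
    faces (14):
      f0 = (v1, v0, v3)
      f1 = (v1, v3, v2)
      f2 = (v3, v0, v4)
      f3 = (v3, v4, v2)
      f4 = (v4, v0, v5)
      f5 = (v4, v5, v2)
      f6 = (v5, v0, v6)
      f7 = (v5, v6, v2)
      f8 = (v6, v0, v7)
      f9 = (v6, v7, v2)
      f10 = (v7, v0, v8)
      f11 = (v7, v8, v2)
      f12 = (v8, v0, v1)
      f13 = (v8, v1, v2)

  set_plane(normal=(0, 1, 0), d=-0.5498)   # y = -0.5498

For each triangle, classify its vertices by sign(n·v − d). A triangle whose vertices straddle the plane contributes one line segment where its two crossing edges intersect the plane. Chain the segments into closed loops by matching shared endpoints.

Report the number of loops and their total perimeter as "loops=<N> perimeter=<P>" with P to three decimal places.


Straddling triangles (6 of 14):
  (v6,v0,v7) [++-] → (-0.125511, -0.5498, 0)–(-0.668946, -0.5498, 0)  len=0.5434
  (v6,v7,v2) [+-+] → (-0.668946, -0.5498, 0)–(-0.125511, -0.5498, 0.832091)  len=0.9938
  (v7,v0,v8) [-+-] → (-0.125511, -0.5498, 0)–(0.438478, -0.5498, 0)  len=0.5640
  (v7,v8,v2) [--+] → (0.438478, -0.5498, 0.523892)–(-0.125511, -0.5498, 0.832091)  len=0.6427
  (v8,v0,v1) [-++] → (0.438478, -0.5498, 0)–(0.675237, -0.5498, 0)  len=0.2368
  (v8,v1,v2) [-++] → (0.675237, -0.5498, 0)–(0.438478, -0.5498, 0.523892)  len=0.5749

Chained into 1 loop(s):
  loop 1: 6 segments, perimeter = 3.5556
Total perimeter = 3.556

loops=1 perimeter=3.556


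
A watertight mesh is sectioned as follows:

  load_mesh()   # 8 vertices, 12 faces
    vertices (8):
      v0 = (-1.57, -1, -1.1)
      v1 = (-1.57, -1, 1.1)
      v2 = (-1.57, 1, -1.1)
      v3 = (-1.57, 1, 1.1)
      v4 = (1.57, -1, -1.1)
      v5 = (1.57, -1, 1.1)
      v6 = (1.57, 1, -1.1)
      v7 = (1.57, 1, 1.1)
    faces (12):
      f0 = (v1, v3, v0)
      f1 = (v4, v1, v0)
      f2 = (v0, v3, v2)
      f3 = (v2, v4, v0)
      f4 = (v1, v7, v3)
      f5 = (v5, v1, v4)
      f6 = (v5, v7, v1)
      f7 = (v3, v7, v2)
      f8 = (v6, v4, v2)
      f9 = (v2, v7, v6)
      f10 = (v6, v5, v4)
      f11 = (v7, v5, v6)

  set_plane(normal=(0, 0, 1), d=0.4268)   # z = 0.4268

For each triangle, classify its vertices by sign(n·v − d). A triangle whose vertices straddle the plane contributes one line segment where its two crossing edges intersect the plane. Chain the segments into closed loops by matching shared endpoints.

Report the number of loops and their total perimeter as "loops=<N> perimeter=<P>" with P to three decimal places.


Straddling triangles (8 of 12):
  (v1,v3,v0) [++-] → (-1.57, 0.388, 0.4268)–(-1.57, -1, 0.4268)  len=1.3880
  (v4,v1,v0) [-+-] → (-0.60916, -1, 0.4268)–(-1.57, -1, 0.4268)  len=0.9608
  (v0,v3,v2) [-+-] → (-1.57, 0.388, 0.4268)–(-1.57, 1, 0.4268)  len=0.6120
  (v5,v1,v4) [++-] → (-0.60916, -1, 0.4268)–(1.57, -1, 0.4268)  len=2.1792
  (v3,v7,v2) [++-] → (0.60916, 1, 0.4268)–(-1.57, 1, 0.4268)  len=2.1792
  (v2,v7,v6) [-+-] → (0.60916, 1, 0.4268)–(1.57, 1, 0.4268)  len=0.9608
  (v6,v5,v4) [-+-] → (1.57, -0.388, 0.4268)–(1.57, -1, 0.4268)  len=0.6120
  (v7,v5,v6) [++-] → (1.57, -0.388, 0.4268)–(1.57, 1, 0.4268)  len=1.3880

Chained into 1 loop(s):
  loop 1: 8 segments, perimeter = 10.2800
Total perimeter = 10.280

loops=1 perimeter=10.280


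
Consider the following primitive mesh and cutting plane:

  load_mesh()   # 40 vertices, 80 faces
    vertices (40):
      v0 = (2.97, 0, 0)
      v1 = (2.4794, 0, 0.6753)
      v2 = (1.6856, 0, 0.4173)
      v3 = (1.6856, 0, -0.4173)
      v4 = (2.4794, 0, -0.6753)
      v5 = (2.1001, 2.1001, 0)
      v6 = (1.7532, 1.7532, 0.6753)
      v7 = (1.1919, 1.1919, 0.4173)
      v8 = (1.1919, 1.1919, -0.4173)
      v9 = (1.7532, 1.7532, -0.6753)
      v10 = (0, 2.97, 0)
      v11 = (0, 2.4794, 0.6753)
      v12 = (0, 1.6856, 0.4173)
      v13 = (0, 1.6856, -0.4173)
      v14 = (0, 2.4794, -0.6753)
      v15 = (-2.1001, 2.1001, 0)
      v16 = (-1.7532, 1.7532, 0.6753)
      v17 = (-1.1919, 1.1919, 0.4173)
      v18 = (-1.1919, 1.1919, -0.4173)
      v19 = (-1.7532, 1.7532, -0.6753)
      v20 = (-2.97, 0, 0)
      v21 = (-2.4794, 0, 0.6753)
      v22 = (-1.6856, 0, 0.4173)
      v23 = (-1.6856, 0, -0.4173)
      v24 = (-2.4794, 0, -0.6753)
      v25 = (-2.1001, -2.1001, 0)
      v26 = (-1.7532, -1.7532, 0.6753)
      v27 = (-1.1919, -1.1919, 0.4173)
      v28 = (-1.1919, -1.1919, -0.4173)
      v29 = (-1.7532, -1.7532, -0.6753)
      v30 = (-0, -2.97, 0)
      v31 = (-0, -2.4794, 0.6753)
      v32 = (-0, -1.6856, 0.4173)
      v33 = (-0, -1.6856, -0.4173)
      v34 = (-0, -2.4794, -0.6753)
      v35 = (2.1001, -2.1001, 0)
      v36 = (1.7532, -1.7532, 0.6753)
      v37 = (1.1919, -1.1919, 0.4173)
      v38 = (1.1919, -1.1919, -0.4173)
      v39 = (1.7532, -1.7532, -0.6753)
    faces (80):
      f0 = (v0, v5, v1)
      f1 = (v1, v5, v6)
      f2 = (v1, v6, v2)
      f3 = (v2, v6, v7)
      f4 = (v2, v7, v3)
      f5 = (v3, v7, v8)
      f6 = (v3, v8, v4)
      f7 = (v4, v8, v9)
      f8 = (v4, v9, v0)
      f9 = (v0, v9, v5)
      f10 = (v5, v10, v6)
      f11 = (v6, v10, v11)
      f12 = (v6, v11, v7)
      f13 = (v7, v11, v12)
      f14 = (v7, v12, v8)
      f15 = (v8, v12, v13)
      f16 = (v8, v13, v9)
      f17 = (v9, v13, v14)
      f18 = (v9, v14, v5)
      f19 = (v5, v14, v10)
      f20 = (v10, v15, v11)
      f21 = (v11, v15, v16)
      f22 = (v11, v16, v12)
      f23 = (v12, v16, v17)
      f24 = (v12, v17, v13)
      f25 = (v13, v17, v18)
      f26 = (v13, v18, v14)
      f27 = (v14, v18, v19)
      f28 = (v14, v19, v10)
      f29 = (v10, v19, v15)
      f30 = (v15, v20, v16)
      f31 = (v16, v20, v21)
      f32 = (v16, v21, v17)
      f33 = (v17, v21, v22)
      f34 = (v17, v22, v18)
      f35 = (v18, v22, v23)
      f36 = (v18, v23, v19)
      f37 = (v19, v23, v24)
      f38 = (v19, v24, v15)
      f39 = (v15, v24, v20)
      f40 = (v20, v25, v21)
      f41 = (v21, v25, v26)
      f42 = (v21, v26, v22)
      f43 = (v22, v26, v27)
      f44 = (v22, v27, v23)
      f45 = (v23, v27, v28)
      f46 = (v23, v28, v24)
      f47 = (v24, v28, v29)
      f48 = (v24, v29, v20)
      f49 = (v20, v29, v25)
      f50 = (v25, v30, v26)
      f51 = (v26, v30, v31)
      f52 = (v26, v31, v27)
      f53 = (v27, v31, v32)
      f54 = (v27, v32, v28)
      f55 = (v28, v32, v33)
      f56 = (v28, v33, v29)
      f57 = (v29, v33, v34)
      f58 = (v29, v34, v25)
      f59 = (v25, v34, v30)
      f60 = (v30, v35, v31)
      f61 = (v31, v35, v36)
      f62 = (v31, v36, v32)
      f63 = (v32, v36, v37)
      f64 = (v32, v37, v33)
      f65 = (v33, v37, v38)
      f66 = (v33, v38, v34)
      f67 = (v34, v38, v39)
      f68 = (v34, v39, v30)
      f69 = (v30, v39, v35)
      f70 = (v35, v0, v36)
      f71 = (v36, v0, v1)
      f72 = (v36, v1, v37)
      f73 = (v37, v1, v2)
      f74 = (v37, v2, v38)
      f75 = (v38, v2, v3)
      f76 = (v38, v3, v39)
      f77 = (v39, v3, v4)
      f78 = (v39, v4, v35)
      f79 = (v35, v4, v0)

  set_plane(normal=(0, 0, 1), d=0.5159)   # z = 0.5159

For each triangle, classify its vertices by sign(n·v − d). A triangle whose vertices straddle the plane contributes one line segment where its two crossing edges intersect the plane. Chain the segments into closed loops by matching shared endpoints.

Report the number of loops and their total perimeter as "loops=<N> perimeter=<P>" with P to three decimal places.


loops=2 perimeter=28.069

Straddling triangles (32 of 80):
  (v0,v5,v1) [--+] → (2.38987, 0.495714, 0.5159)–(2.5952, 0, 0.5159)  len=0.5366
  (v1,v5,v6) [+-+] → (2.38987, 0.495714, 0.5159)–(1.83508, 1.83508, 0.5159)  len=1.4497
  (v1,v6,v2) [++-] → (1.71143, 0.670021, 0.5159)–(1.98897, 0, 0.5159)  len=0.7252
  (v2,v6,v7) [-+-] → (1.71143, 0.670021, 0.5159)–(1.40641, 1.40641, 0.5159)  len=0.7971
  (v5,v10,v6) [--+] → (1.33937, 2.04042, 0.5159)–(1.83508, 1.83508, 0.5159)  len=0.5366
  (v6,v10,v11) [+-+] → (1.33937, 2.04042, 0.5159)–(0, 2.5952, 0.5159)  len=1.4497
  (v6,v11,v7) [++-] → (0.736391, 1.68394, 0.5159)–(1.40641, 1.40641, 0.5159)  len=0.7252
  (v7,v11,v12) [-+-] → (0.736391, 1.68394, 0.5159)–(0, 1.98897, 0.5159)  len=0.7971
  (v10,v15,v11) [--+] → (-0.495714, 2.38987, 0.5159)–(0, 2.5952, 0.5159)  len=0.5366
  (v11,v15,v16) [+-+] → (-0.495714, 2.38987, 0.5159)–(-1.83508, 1.83508, 0.5159)  len=1.4497
  (v11,v16,v12) [++-] → (-0.670021, 1.71143, 0.5159)–(0, 1.98897, 0.5159)  len=0.7252
  (v12,v16,v17) [-+-] → (-0.670021, 1.71143, 0.5159)–(-1.40641, 1.40641, 0.5159)  len=0.7971
  (v15,v20,v16) [--+] → (-2.04042, 1.33937, 0.5159)–(-1.83508, 1.83508, 0.5159)  len=0.5366
  (v16,v20,v21) [+-+] → (-2.04042, 1.33937, 0.5159)–(-2.5952, 0, 0.5159)  len=1.4497
  (v16,v21,v17) [++-] → (-1.68394, 0.736391, 0.5159)–(-1.40641, 1.40641, 0.5159)  len=0.7252
  (v17,v21,v22) [-+-] → (-1.68394, 0.736391, 0.5159)–(-1.98897, 0, 0.5159)  len=0.7971
  (v20,v25,v21) [--+] → (-2.38987, -0.495714, 0.5159)–(-2.5952, 0, 0.5159)  len=0.5366
  (v21,v25,v26) [+-+] → (-2.38987, -0.495714, 0.5159)–(-1.83508, -1.83508, 0.5159)  len=1.4497
  (v21,v26,v22) [++-] → (-1.71143, -0.670021, 0.5159)–(-1.98897, 0, 0.5159)  len=0.7252
  (v22,v26,v27) [-+-] → (-1.71143, -0.670021, 0.5159)–(-1.40641, -1.40641, 0.5159)  len=0.7971
  (v25,v30,v26) [--+] → (-1.33937, -2.04042, 0.5159)–(-1.83508, -1.83508, 0.5159)  len=0.5366
  (v26,v30,v31) [+-+] → (-1.33937, -2.04042, 0.5159)–(0, -2.5952, 0.5159)  len=1.4497
  (v26,v31,v27) [++-] → (-0.736391, -1.68394, 0.5159)–(-1.40641, -1.40641, 0.5159)  len=0.7252
  (v27,v31,v32) [-+-] → (-0.736391, -1.68394, 0.5159)–(0, -1.98897, 0.5159)  len=0.7971
  (v30,v35,v31) [--+] → (0.495714, -2.38987, 0.5159)–(0, -2.5952, 0.5159)  len=0.5366
  (v31,v35,v36) [+-+] → (0.495714, -2.38987, 0.5159)–(1.83508, -1.83508, 0.5159)  len=1.4497
  (v31,v36,v32) [++-] → (0.670021, -1.71143, 0.5159)–(0, -1.98897, 0.5159)  len=0.7252
  (v32,v36,v37) [-+-] → (0.670021, -1.71143, 0.5159)–(1.40641, -1.40641, 0.5159)  len=0.7971
  (v35,v0,v36) [--+] → (2.04042, -1.33937, 0.5159)–(1.83508, -1.83508, 0.5159)  len=0.5366
  (v36,v0,v1) [+-+] → (2.04042, -1.33937, 0.5159)–(2.5952, 0, 0.5159)  len=1.4497
  (v36,v1,v37) [++-] → (1.68394, -0.736391, 0.5159)–(1.40641, -1.40641, 0.5159)  len=0.7252
  (v37,v1,v2) [-+-] → (1.68394, -0.736391, 0.5159)–(1.98897, 0, 0.5159)  len=0.7971

Chained into 2 loop(s):
  loop 1: 16 segments, perimeter = 15.8902
  loop 2: 16 segments, perimeter = 12.1783
Total perimeter = 28.069


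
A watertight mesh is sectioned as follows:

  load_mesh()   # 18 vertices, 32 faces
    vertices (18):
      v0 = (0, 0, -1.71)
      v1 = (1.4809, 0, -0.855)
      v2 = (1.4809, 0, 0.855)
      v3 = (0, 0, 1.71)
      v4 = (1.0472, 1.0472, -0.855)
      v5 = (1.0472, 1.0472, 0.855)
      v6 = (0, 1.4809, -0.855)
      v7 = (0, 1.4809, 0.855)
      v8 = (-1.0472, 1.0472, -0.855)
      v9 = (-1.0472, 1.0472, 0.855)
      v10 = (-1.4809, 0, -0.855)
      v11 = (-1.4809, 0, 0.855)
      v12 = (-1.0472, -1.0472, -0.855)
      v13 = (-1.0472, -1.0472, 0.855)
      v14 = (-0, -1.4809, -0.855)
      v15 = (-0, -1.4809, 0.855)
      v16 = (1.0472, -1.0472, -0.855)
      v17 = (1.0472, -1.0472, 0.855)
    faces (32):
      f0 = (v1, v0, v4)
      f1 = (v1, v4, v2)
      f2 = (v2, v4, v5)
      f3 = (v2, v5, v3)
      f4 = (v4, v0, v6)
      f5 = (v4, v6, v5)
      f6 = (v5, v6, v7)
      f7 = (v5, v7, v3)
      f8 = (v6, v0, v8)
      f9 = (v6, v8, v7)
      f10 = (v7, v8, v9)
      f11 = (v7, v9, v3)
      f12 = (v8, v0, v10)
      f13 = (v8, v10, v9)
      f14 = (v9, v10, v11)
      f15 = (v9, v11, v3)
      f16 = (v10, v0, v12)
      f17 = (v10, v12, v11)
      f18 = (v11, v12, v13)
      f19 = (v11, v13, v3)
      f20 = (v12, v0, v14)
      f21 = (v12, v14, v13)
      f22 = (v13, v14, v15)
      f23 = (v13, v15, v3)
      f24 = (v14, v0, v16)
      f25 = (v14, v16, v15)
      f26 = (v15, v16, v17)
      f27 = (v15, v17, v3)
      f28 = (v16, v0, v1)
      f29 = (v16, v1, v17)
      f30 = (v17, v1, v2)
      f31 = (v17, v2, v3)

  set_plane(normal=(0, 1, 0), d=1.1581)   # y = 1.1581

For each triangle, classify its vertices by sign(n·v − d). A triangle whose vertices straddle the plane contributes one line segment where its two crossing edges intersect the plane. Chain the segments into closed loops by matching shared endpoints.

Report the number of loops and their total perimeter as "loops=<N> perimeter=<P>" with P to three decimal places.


loops=1 perimeter=6.626

Straddling triangles (8 of 32):
  (v4,v0,v6) [--+] → (0, 1.1581, -1.04137)–(0.779424, 1.1581, -0.855)  len=0.8014
  (v4,v6,v5) [-+-] → (0.779424, 1.1581, -0.855)–(0.779424, 1.1581, 0.417742)  len=1.2727
  (v5,v6,v7) [-++] → (0.779424, 1.1581, 0.417742)–(0.779424, 1.1581, 0.855)  len=0.4373
  (v5,v7,v3) [-+-] → (0.779424, 1.1581, 0.855)–(0, 1.1581, 1.04137)  len=0.8014
  (v6,v0,v8) [+--] → (0, 1.1581, -1.04137)–(-0.779424, 1.1581, -0.855)  len=0.8014
  (v6,v8,v7) [+-+] → (-0.779424, 1.1581, -0.855)–(-0.779424, 1.1581, -0.417742)  len=0.4373
  (v7,v8,v9) [+--] → (-0.779424, 1.1581, -0.417742)–(-0.779424, 1.1581, 0.855)  len=1.2727
  (v7,v9,v3) [+--] → (-0.779424, 1.1581, 0.855)–(0, 1.1581, 1.04137)  len=0.8014

Chained into 1 loop(s):
  loop 1: 8 segments, perimeter = 6.6256
Total perimeter = 6.626


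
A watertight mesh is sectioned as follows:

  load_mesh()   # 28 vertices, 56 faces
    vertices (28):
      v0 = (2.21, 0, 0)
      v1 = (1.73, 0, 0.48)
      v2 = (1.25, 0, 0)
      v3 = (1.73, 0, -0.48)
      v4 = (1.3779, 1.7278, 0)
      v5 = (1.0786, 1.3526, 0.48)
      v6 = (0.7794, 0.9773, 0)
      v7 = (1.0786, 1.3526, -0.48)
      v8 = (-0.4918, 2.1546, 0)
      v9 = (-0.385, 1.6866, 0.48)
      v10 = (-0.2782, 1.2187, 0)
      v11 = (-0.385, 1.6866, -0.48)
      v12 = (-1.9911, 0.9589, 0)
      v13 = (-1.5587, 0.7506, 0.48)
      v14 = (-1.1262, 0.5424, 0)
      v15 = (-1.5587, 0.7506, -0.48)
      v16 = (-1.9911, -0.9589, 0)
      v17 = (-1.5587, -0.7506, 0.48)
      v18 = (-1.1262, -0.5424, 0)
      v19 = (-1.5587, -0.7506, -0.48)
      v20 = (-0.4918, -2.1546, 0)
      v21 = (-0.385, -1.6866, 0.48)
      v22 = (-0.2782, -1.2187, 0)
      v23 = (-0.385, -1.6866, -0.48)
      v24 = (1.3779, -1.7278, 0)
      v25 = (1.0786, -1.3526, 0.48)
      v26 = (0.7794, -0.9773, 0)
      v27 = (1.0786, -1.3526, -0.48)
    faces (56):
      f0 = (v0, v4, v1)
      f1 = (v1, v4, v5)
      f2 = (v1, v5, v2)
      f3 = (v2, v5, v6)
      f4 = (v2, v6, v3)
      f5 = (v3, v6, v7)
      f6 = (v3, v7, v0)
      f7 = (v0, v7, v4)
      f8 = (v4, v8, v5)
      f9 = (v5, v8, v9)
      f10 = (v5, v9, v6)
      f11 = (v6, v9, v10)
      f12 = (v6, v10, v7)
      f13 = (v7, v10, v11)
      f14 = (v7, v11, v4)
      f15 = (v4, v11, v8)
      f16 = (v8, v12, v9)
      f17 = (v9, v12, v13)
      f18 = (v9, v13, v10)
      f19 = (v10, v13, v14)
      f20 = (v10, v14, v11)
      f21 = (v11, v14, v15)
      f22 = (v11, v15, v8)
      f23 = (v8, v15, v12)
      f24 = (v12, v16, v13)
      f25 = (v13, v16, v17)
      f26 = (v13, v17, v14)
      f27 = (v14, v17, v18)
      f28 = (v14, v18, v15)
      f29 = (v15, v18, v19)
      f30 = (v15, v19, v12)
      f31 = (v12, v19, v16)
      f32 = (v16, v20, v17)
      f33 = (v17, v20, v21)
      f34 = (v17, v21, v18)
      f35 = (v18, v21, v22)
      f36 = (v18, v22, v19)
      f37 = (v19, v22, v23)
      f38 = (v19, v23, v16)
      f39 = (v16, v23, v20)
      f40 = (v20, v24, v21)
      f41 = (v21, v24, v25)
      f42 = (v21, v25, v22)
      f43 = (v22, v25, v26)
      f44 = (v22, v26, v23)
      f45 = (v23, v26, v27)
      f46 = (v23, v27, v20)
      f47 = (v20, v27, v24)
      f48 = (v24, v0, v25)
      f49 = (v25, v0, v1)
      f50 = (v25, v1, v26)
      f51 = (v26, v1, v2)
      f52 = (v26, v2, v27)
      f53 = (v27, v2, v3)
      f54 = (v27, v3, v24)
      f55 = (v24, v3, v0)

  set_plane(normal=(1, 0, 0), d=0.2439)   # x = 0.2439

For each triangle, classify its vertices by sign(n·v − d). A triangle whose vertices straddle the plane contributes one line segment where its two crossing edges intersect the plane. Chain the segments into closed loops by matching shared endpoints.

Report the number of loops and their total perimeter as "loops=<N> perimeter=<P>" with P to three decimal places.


loops=2 perimeter=5.229

Straddling triangles (16 of 56):
  (v4,v8,v5) [+-+] → (0.2439, 1.98666, 0)–(0.2439, 1.77888, 0.22487)  len=0.3062
  (v5,v8,v9) [+--] → (0.2439, 1.77888, 0.22487)–(0.2439, 1.54308, 0.48)  len=0.3474
  (v5,v9,v6) [+-+] → (0.2439, 1.54308, 0.48)–(0.2439, 1.3035, 0.220749)  len=0.3530
  (v6,v9,v10) [+--] → (0.2439, 1.3035, 0.220749)–(0.2439, 1.09953, 0)  len=0.3006
  (v6,v10,v7) [+-+] → (0.2439, 1.09953, 0)–(0.2439, 1.27023, -0.184705)  len=0.2515
  (v7,v10,v11) [+--] → (0.2439, 1.27023, -0.184705)–(0.2439, 1.54308, -0.48)  len=0.4021
  (v7,v11,v4) [+-+] → (0.2439, 1.54308, -0.48)–(0.2439, 1.7013, -0.308764)  len=0.2331
  (v4,v11,v8) [+--] → (0.2439, 1.7013, -0.308764)–(0.2439, 1.98666, 0)  len=0.4204
  (v20,v24,v21) [-+-] → (0.2439, -1.98666, 0)–(0.2439, -1.7013, 0.308764)  len=0.4204
  (v21,v24,v25) [-++] → (0.2439, -1.7013, 0.308764)–(0.2439, -1.54308, 0.48)  len=0.2331
  (v21,v25,v22) [-+-] → (0.2439, -1.54308, 0.48)–(0.2439, -1.27023, 0.184705)  len=0.4021
  (v22,v25,v26) [-++] → (0.2439, -1.27023, 0.184705)–(0.2439, -1.09953, 0)  len=0.2515
  (v22,v26,v23) [-+-] → (0.2439, -1.09953, 0)–(0.2439, -1.3035, -0.220749)  len=0.3006
  (v23,v26,v27) [-++] → (0.2439, -1.3035, -0.220749)–(0.2439, -1.54308, -0.48)  len=0.3530
  (v23,v27,v20) [-+-] → (0.2439, -1.54308, -0.48)–(0.2439, -1.77888, -0.22487)  len=0.3474
  (v20,v27,v24) [-++] → (0.2439, -1.77888, -0.22487)–(0.2439, -1.98666, 0)  len=0.3062

Chained into 2 loop(s):
  loop 1: 8 segments, perimeter = 2.6143
  loop 2: 8 segments, perimeter = 2.6143
Total perimeter = 5.229


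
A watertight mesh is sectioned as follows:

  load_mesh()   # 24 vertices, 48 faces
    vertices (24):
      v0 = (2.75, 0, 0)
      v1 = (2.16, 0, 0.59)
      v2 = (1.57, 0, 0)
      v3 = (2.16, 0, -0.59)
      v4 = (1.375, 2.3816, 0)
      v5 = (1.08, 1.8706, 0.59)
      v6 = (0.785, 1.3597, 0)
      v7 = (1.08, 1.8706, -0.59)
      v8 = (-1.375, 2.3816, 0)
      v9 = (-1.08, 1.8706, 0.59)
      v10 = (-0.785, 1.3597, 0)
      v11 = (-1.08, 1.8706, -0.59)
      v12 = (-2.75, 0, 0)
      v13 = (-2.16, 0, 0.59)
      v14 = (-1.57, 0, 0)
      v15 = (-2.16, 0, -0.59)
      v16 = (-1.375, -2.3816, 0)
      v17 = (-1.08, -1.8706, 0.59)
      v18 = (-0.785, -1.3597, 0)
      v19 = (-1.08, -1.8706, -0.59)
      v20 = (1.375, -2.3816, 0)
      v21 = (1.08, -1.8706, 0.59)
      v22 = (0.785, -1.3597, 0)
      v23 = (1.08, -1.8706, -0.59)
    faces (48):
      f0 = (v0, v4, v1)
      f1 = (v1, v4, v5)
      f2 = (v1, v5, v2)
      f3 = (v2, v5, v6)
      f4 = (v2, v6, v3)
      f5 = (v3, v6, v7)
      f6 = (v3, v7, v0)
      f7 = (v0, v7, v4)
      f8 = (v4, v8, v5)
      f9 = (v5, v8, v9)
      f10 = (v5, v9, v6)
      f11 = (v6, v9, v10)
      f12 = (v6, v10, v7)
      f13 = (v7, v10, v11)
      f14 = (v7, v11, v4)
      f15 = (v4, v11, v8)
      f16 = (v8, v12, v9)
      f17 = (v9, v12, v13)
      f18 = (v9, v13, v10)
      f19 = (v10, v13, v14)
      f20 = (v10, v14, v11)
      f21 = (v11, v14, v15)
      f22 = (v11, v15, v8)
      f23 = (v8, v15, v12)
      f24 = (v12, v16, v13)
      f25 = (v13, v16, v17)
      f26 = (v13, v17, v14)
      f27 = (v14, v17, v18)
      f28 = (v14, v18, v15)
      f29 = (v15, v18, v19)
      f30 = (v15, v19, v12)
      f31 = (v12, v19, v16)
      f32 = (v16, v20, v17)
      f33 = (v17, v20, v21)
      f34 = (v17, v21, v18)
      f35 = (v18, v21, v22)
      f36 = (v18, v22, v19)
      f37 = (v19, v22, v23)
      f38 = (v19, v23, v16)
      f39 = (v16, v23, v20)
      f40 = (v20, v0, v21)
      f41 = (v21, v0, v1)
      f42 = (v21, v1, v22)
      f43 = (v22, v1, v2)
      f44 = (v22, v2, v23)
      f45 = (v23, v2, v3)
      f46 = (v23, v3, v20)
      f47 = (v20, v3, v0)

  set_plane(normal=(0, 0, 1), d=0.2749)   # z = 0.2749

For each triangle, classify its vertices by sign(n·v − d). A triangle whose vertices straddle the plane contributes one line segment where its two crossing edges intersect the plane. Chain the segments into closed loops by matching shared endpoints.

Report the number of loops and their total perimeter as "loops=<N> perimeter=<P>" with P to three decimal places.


loops=2 perimeter=25.920

Straddling triangles (24 of 48):
  (v0,v4,v1) [--+] → (1.74076, 1.27194, 0.2749)–(2.4751, 0, 0.2749)  len=1.4687
  (v1,v4,v5) [+-+] → (1.74076, 1.27194, 0.2749)–(1.23755, 2.14351, 0.2749)  len=1.0064
  (v1,v5,v2) [++-] → (1.34169, 0.871573, 0.2749)–(1.8449, 0, 0.2749)  len=1.0064
  (v2,v5,v6) [-+-] → (1.34169, 0.871573, 0.2749)–(0.92245, 1.59774, 0.2749)  len=0.8385
  (v4,v8,v5) [--+] → (-0.231136, 2.14351, 0.2749)–(1.23755, 2.14351, 0.2749)  len=1.4687
  (v5,v8,v9) [+-+] → (-0.231136, 2.14351, 0.2749)–(-1.23755, 2.14351, 0.2749)  len=1.0064
  (v5,v9,v6) [++-] → (-0.0839636, 1.59774, 0.2749)–(0.92245, 1.59774, 0.2749)  len=1.0064
  (v6,v9,v10) [-+-] → (-0.0839636, 1.59774, 0.2749)–(-0.92245, 1.59774, 0.2749)  len=0.8385
  (v8,v12,v9) [--+] → (-1.97189, 0.871573, 0.2749)–(-1.23755, 2.14351, 0.2749)  len=1.4687
  (v9,v12,v13) [+-+] → (-1.97189, 0.871573, 0.2749)–(-2.4751, 0, 0.2749)  len=1.0064
  (v9,v13,v10) [++-] → (-1.42566, 0.726172, 0.2749)–(-0.92245, 1.59774, 0.2749)  len=1.0064
  (v10,v13,v14) [-+-] → (-1.42566, 0.726172, 0.2749)–(-1.8449, 0, 0.2749)  len=0.8385
  (v12,v16,v13) [--+] → (-1.74076, -1.27194, 0.2749)–(-2.4751, 0, 0.2749)  len=1.4687
  (v13,v16,v17) [+-+] → (-1.74076, -1.27194, 0.2749)–(-1.23755, -2.14351, 0.2749)  len=1.0064
  (v13,v17,v14) [++-] → (-1.34169, -0.871573, 0.2749)–(-1.8449, 0, 0.2749)  len=1.0064
  (v14,v17,v18) [-+-] → (-1.34169, -0.871573, 0.2749)–(-0.92245, -1.59774, 0.2749)  len=0.8385
  (v16,v20,v17) [--+] → (0.231136, -2.14351, 0.2749)–(-1.23755, -2.14351, 0.2749)  len=1.4687
  (v17,v20,v21) [+-+] → (0.231136, -2.14351, 0.2749)–(1.23755, -2.14351, 0.2749)  len=1.0064
  (v17,v21,v18) [++-] → (0.0839636, -1.59774, 0.2749)–(-0.92245, -1.59774, 0.2749)  len=1.0064
  (v18,v21,v22) [-+-] → (0.0839636, -1.59774, 0.2749)–(0.92245, -1.59774, 0.2749)  len=0.8385
  (v20,v0,v21) [--+] → (1.97189, -0.871573, 0.2749)–(1.23755, -2.14351, 0.2749)  len=1.4687
  (v21,v0,v1) [+-+] → (1.97189, -0.871573, 0.2749)–(2.4751, 0, 0.2749)  len=1.0064
  (v21,v1,v22) [++-] → (1.42566, -0.726172, 0.2749)–(0.92245, -1.59774, 0.2749)  len=1.0064
  (v22,v1,v2) [-+-] → (1.42566, -0.726172, 0.2749)–(1.8449, 0, 0.2749)  len=0.8385

Chained into 2 loop(s):
  loop 1: 12 segments, perimeter = 14.8506
  loop 2: 12 segments, perimeter = 11.0695
Total perimeter = 25.920


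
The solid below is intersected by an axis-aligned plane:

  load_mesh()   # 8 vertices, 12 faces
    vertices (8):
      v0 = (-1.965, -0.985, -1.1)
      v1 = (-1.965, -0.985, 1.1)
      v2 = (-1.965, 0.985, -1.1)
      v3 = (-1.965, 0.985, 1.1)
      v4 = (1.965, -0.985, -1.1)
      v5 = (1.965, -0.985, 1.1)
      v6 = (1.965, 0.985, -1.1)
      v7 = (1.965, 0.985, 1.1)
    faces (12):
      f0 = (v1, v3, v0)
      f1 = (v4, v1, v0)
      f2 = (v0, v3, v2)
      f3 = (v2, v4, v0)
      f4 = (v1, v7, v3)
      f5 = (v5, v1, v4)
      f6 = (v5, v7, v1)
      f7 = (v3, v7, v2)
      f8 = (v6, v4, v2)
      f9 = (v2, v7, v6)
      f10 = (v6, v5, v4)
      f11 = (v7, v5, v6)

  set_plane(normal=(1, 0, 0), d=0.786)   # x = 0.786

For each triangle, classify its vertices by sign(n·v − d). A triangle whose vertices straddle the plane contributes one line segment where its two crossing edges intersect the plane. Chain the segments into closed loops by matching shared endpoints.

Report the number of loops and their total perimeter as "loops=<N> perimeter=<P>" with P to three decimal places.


Straddling triangles (8 of 12):
  (v4,v1,v0) [+--] → (0.786, -0.985, -0.44)–(0.786, -0.985, -1.1)  len=0.6600
  (v2,v4,v0) [-+-] → (0.786, -0.394, -1.1)–(0.786, -0.985, -1.1)  len=0.5910
  (v1,v7,v3) [-+-] → (0.786, 0.394, 1.1)–(0.786, 0.985, 1.1)  len=0.5910
  (v5,v1,v4) [+-+] → (0.786, -0.985, 1.1)–(0.786, -0.985, -0.44)  len=1.5400
  (v5,v7,v1) [++-] → (0.786, 0.394, 1.1)–(0.786, -0.985, 1.1)  len=1.3790
  (v3,v7,v2) [-+-] → (0.786, 0.985, 1.1)–(0.786, 0.985, 0.44)  len=0.6600
  (v6,v4,v2) [++-] → (0.786, -0.394, -1.1)–(0.786, 0.985, -1.1)  len=1.3790
  (v2,v7,v6) [-++] → (0.786, 0.985, 0.44)–(0.786, 0.985, -1.1)  len=1.5400

Chained into 1 loop(s):
  loop 1: 8 segments, perimeter = 8.3400
Total perimeter = 8.340

loops=1 perimeter=8.340


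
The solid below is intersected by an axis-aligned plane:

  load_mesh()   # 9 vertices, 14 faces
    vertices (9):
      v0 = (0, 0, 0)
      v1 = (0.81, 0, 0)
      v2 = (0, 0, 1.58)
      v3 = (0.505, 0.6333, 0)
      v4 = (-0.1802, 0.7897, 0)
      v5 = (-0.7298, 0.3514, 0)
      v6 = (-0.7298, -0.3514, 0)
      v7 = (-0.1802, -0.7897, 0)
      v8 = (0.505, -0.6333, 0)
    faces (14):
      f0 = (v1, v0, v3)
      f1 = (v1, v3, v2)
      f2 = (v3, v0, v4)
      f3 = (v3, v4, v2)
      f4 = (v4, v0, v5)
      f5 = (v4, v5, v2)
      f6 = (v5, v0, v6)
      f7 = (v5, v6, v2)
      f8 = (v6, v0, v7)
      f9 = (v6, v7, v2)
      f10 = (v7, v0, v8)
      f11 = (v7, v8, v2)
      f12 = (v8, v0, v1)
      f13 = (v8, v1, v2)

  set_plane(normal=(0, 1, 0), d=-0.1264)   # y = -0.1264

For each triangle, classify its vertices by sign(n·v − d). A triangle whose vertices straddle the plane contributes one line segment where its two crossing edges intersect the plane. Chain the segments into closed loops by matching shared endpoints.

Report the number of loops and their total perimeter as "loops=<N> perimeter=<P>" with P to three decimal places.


loops=1 perimeter=4.551

Straddling triangles (8 of 14):
  (v5,v0,v6) [++-] → (-0.262512, -0.1264, 0)–(-0.7298, -0.1264, 0)  len=0.4673
  (v5,v6,v2) [+-+] → (-0.7298, -0.1264, 0)–(-0.262512, -0.1264, 1.01167)  len=1.1144
  (v6,v0,v7) [-+-] → (-0.262512, -0.1264, 0)–(-0.028843, -0.1264, 0)  len=0.2337
  (v6,v7,v2) [--+] → (-0.028843, -0.1264, 1.3271)–(-0.262512, -0.1264, 1.01167)  len=0.3926
  (v7,v0,v8) [-+-] → (-0.028843, -0.1264, 0)–(0.100793, -0.1264, 0)  len=0.1296
  (v7,v8,v2) [--+] → (0.100793, -0.1264, 1.26465)–(-0.028843, -0.1264, 1.3271)  len=0.1439
  (v8,v0,v1) [-++] → (0.100793, -0.1264, 0)–(0.749125, -0.1264, 0)  len=0.6483
  (v8,v1,v2) [-++] → (0.749125, -0.1264, 0)–(0.100793, -0.1264, 1.26465)  len=1.4212

Chained into 1 loop(s):
  loop 1: 8 segments, perimeter = 4.5509
Total perimeter = 4.551


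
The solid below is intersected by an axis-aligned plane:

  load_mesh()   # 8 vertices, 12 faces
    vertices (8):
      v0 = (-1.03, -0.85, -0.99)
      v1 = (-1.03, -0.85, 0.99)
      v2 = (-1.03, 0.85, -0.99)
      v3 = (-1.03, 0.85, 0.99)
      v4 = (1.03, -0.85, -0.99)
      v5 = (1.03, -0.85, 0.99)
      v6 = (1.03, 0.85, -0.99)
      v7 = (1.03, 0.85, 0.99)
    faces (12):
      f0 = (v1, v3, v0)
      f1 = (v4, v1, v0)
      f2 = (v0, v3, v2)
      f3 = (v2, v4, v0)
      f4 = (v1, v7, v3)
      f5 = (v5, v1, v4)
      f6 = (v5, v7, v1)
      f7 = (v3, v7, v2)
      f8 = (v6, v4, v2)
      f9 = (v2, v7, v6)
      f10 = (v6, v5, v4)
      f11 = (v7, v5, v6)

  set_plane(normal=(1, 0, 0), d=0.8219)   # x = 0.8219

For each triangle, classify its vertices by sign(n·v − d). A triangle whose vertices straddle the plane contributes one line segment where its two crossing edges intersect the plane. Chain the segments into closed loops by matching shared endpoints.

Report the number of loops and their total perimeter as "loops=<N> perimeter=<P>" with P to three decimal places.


Straddling triangles (8 of 12):
  (v4,v1,v0) [+--] → (0.8219, -0.85, -0.789982)–(0.8219, -0.85, -0.99)  len=0.2000
  (v2,v4,v0) [-+-] → (0.8219, -0.678267, -0.99)–(0.8219, -0.85, -0.99)  len=0.1717
  (v1,v7,v3) [-+-] → (0.8219, 0.678267, 0.99)–(0.8219, 0.85, 0.99)  len=0.1717
  (v5,v1,v4) [+-+] → (0.8219, -0.85, 0.99)–(0.8219, -0.85, -0.789982)  len=1.7800
  (v5,v7,v1) [++-] → (0.8219, 0.678267, 0.99)–(0.8219, -0.85, 0.99)  len=1.5283
  (v3,v7,v2) [-+-] → (0.8219, 0.85, 0.99)–(0.8219, 0.85, 0.789982)  len=0.2000
  (v6,v4,v2) [++-] → (0.8219, -0.678267, -0.99)–(0.8219, 0.85, -0.99)  len=1.5283
  (v2,v7,v6) [-++] → (0.8219, 0.85, 0.789982)–(0.8219, 0.85, -0.99)  len=1.7800

Chained into 1 loop(s):
  loop 1: 8 segments, perimeter = 7.3600
Total perimeter = 7.360

loops=1 perimeter=7.360


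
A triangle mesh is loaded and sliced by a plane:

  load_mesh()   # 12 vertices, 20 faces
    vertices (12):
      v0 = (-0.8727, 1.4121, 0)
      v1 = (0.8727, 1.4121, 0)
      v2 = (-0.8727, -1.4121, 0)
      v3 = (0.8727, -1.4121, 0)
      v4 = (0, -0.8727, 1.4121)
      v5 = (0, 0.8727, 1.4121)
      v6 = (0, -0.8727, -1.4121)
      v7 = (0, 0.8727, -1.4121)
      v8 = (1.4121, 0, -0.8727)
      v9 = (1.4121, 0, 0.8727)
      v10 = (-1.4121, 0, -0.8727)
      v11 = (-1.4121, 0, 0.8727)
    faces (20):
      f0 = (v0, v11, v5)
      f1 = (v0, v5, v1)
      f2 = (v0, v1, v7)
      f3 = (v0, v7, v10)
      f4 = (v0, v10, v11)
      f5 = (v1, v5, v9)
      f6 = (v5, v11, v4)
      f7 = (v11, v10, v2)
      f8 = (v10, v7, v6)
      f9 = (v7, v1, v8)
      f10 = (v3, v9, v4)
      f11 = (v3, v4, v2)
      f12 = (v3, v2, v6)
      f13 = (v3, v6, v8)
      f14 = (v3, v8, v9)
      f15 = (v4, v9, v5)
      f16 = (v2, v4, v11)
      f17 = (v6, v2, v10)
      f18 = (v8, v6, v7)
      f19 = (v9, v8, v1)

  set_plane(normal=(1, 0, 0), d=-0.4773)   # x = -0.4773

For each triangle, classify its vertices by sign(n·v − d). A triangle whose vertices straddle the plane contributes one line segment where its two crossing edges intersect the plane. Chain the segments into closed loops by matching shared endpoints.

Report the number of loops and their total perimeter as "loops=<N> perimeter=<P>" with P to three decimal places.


loops=1 perimeter=8.388

Straddling triangles (10 of 20):
  (v0,v11,v5) [--+] → (-0.4773, 0.577721, 1.22978)–(-0.4773, 1.16771, 0.63979)  len=0.8344
  (v0,v5,v1) [-++] → (-0.4773, 1.16771, 0.63979)–(-0.4773, 1.4121, 0)  len=0.6849
  (v0,v1,v7) [-++] → (-0.4773, 1.4121, 0)–(-0.4773, 1.16771, -0.63979)  len=0.6849
  (v0,v7,v10) [-+-] → (-0.4773, 1.16771, -0.63979)–(-0.4773, 0.577721, -1.22978)  len=0.8344
  (v5,v11,v4) [+-+] → (-0.4773, 0.577721, 1.22978)–(-0.4773, -0.577721, 1.22978)  len=1.1554
  (v10,v7,v6) [-++] → (-0.4773, 0.577721, -1.22978)–(-0.4773, -0.577721, -1.22978)  len=1.1554
  (v3,v4,v2) [++-] → (-0.4773, -1.16771, 0.63979)–(-0.4773, -1.4121, 0)  len=0.6849
  (v3,v2,v6) [+-+] → (-0.4773, -1.4121, 0)–(-0.4773, -1.16771, -0.63979)  len=0.6849
  (v2,v4,v11) [-+-] → (-0.4773, -1.16771, 0.63979)–(-0.4773, -0.577721, 1.22978)  len=0.8344
  (v6,v2,v10) [+--] → (-0.4773, -1.16771, -0.63979)–(-0.4773, -0.577721, -1.22978)  len=0.8344

Chained into 1 loop(s):
  loop 1: 10 segments, perimeter = 8.3879
Total perimeter = 8.388


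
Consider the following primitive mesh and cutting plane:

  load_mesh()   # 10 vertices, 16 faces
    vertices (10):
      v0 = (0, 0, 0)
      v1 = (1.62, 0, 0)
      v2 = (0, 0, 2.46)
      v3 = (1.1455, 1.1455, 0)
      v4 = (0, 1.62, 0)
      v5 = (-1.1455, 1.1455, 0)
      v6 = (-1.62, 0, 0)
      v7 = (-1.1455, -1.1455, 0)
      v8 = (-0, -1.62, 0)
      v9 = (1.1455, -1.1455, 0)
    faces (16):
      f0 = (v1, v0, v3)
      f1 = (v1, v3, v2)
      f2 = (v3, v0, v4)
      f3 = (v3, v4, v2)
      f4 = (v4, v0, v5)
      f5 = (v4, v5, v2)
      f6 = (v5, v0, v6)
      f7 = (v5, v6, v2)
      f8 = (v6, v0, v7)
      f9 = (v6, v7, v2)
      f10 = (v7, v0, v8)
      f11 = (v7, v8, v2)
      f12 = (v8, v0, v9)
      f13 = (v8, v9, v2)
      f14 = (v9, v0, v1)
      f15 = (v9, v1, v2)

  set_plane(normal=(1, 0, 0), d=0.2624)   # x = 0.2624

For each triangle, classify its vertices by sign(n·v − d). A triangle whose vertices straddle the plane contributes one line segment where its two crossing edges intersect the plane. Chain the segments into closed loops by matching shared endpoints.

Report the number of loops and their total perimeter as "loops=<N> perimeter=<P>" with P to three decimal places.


loops=1 perimeter=8.184

Straddling triangles (8 of 16):
  (v1,v0,v3) [+-+] → (0.2624, 0, 0)–(0.2624, 0.2624, 0)  len=0.2624
  (v1,v3,v2) [++-] → (0.2624, 0.2624, 1.89649)–(0.2624, 0, 2.06154)  len=0.3100
  (v3,v0,v4) [+--] → (0.2624, 0.2624, 0)–(0.2624, 1.51131, 0)  len=1.2489
  (v3,v4,v2) [+--] → (0.2624, 1.51131, 0)–(0.2624, 0.2624, 1.89649)  len=2.2708
  (v8,v0,v9) [--+] → (0.2624, -0.2624, 0)–(0.2624, -1.51131, 0)  len=1.2489
  (v8,v9,v2) [-+-] → (0.2624, -1.51131, 0)–(0.2624, -0.2624, 1.89649)  len=2.2708
  (v9,v0,v1) [+-+] → (0.2624, -0.2624, 0)–(0.2624, 0, 0)  len=0.2624
  (v9,v1,v2) [++-] → (0.2624, 0, 2.06154)–(0.2624, -0.2624, 1.89649)  len=0.3100

Chained into 1 loop(s):
  loop 1: 8 segments, perimeter = 8.1842
Total perimeter = 8.184


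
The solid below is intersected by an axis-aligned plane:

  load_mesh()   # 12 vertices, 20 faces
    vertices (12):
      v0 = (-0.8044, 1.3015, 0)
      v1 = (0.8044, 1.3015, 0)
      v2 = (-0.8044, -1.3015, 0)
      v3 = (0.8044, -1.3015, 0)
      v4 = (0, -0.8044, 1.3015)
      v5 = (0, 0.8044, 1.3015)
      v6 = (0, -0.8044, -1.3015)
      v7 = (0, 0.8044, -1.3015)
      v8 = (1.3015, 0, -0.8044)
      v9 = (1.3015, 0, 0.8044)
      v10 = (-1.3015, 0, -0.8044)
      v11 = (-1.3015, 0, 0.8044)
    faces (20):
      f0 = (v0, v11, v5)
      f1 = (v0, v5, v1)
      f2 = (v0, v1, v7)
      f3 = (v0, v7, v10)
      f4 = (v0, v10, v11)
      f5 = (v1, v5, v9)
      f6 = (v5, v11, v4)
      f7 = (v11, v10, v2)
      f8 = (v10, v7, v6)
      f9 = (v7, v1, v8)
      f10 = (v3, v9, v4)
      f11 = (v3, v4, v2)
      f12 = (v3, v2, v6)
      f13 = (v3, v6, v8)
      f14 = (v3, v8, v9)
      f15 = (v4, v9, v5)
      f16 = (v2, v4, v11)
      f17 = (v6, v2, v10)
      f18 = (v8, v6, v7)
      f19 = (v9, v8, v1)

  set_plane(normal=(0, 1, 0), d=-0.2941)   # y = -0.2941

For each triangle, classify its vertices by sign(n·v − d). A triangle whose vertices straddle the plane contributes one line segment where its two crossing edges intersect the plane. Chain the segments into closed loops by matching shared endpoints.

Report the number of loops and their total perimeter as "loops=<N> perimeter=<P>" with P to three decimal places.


Straddling triangles (10 of 20):
  (v5,v11,v4) [++-] → (-0.825653, -0.2941, 0.986147)–(0, -0.2941, 1.3015)  len=0.8838
  (v11,v10,v2) [++-] → (-1.18917, -0.2941, -0.62263)–(-1.18917, -0.2941, 0.62263)  len=1.2453
  (v10,v7,v6) [++-] → (0, -0.2941, -1.3015)–(-0.825653, -0.2941, -0.986147)  len=0.8838
  (v3,v9,v4) [-+-] → (1.18917, -0.2941, 0.62263)–(0.825653, -0.2941, 0.986147)  len=0.5141
  (v3,v6,v8) [--+] → (0.825653, -0.2941, -0.986147)–(1.18917, -0.2941, -0.62263)  len=0.5141
  (v3,v8,v9) [-++] → (1.18917, -0.2941, -0.62263)–(1.18917, -0.2941, 0.62263)  len=1.2453
  (v4,v9,v5) [-++] → (0.825653, -0.2941, 0.986147)–(0, -0.2941, 1.3015)  len=0.8838
  (v2,v4,v11) [--+] → (-0.825653, -0.2941, 0.986147)–(-1.18917, -0.2941, 0.62263)  len=0.5141
  (v6,v2,v10) [--+] → (-1.18917, -0.2941, -0.62263)–(-0.825653, -0.2941, -0.986147)  len=0.5141
  (v8,v6,v7) [+-+] → (0.825653, -0.2941, -0.986147)–(0, -0.2941, -1.3015)  len=0.8838

Chained into 1 loop(s):
  loop 1: 10 segments, perimeter = 8.0822
Total perimeter = 8.082

loops=1 perimeter=8.082
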